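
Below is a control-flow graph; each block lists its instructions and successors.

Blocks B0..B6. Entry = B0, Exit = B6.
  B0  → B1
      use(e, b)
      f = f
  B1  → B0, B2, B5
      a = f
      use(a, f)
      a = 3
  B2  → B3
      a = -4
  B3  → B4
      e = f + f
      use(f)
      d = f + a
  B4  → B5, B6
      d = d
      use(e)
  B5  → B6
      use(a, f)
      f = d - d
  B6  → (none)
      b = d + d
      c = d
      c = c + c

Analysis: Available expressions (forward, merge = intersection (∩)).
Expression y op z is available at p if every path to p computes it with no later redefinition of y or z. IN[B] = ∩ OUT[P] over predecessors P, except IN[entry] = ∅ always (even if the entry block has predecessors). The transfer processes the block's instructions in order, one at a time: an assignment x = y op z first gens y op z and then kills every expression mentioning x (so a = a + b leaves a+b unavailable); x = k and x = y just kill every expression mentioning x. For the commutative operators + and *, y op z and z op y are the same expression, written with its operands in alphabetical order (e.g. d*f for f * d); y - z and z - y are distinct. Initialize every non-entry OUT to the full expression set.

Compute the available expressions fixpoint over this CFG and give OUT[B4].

Per-block solution:
  B0: | IN={} | OUT={}
  B1: | IN={} | OUT={}
  B2: | IN={} | OUT={}
  B3: | IN={} | OUT={a+f, f+f}
  B4: | IN={a+f, f+f} | OUT={a+f, f+f}
  B5: | IN={} | OUT={d-d}
  B6: | IN={} | OUT={d+d}

Merge at B4: IN[B4] = OUT[B3] = {a+f, f+f}
Applying B4's transfer function to that IN value gives OUT[B4] (row B4 above).

Answer: {a+f, f+f}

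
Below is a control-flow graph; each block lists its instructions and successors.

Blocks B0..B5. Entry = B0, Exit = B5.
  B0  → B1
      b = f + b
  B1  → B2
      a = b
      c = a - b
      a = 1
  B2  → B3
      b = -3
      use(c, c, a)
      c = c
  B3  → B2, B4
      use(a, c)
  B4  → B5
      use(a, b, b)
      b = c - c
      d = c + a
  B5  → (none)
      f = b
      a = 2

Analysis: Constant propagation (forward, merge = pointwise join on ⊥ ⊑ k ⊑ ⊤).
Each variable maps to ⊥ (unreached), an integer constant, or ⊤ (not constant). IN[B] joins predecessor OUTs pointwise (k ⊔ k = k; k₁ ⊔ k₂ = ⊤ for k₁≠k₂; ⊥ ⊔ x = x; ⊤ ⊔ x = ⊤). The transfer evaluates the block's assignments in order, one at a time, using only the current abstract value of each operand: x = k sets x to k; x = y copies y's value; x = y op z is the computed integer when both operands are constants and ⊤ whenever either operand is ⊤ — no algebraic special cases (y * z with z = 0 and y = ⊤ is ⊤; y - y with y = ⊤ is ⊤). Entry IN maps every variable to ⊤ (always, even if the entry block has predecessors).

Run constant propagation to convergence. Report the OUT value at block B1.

Converged values:
  B0: | IN=(all ⊤) | OUT=(all ⊤)
  B1: | IN=(all ⊤) | OUT={a:1; rest ⊤}
  B2: | IN={a:1; rest ⊤} | OUT={a:1, b:-3; rest ⊤}
  B3: | IN={a:1, b:-3; rest ⊤} | OUT={a:1, b:-3; rest ⊤}
  B4: | IN={a:1, b:-3; rest ⊤} | OUT={a:1; rest ⊤}
  B5: | IN={a:1; rest ⊤} | OUT={a:2; rest ⊤}

Merge at B1: IN[B1] = OUT[B0] = {a: ⊤, b: ⊤, c: ⊤, d: ⊤, e: ⊤, f: ⊤}
Applying B1's transfer function to that IN value gives OUT[B1] (row B1 above).

Answer: {a: 1, b: ⊤, c: ⊤, d: ⊤, e: ⊤, f: ⊤}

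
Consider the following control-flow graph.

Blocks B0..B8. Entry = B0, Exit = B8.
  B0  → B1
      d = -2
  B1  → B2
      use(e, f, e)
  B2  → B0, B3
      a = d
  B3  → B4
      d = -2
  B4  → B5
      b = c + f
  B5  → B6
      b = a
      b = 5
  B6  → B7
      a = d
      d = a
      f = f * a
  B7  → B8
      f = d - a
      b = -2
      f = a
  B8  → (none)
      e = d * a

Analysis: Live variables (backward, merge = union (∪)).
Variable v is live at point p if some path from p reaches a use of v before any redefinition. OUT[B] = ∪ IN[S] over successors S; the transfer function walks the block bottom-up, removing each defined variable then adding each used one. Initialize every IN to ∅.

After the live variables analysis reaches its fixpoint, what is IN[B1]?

Answer: {c, d, e, f}

Derivation:
Converged values:
  B0:  IN={c, e, f}  OUT={c, d, e, f}
  B1:  IN={c, d, e, f}  OUT={c, d, e, f}
  B2:  IN={c, d, e, f}  OUT={a, c, e, f}
  B3:  IN={a, c, f}  OUT={a, c, d, f}
  B4:  IN={a, c, d, f}  OUT={a, d, f}
  B5:  IN={a, d, f}  OUT={d, f}
  B6:  IN={d, f}  OUT={a, d}
  B7:  IN={a, d}  OUT={a, d}
  B8:  IN={a, d}  OUT={}

Merge at B1: OUT[B1] = IN[B2] = {c, d, e, f}
Applying B1's transfer function to that OUT value gives IN[B1] (row B1 above).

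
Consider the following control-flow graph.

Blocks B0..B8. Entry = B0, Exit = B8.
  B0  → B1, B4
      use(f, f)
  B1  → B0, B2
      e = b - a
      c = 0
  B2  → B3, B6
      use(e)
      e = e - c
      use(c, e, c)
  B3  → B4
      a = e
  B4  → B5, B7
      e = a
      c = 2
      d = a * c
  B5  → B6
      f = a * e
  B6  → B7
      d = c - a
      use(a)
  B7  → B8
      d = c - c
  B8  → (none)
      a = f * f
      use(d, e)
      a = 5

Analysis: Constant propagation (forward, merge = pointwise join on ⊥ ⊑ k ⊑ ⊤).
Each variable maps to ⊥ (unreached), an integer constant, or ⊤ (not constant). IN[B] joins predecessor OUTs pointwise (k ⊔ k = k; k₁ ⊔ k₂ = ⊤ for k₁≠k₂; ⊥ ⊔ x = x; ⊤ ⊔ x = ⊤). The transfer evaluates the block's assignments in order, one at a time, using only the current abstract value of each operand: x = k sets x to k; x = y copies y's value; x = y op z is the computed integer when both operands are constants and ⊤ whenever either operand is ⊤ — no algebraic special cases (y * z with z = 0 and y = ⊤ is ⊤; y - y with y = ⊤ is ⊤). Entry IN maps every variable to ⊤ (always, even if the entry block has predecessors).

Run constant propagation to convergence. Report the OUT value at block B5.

Answer: {a: ⊤, b: ⊤, c: 2, d: ⊤, e: ⊤, f: ⊤}

Trace:
Converged values:
  B0:  IN=(all ⊤)  OUT=(all ⊤)
  B1:  IN=(all ⊤)  OUT={c:0; rest ⊤}
  B2:  IN={c:0; rest ⊤}  OUT={c:0; rest ⊤}
  B3:  IN={c:0; rest ⊤}  OUT={c:0; rest ⊤}
  B4:  IN=(all ⊤)  OUT={c:2; rest ⊤}
  B5:  IN={c:2; rest ⊤}  OUT={c:2; rest ⊤}
  B6:  IN=(all ⊤)  OUT=(all ⊤)
  B7:  IN=(all ⊤)  OUT=(all ⊤)
  B8:  IN=(all ⊤)  OUT={a:5; rest ⊤}

Merge at B5: IN[B5] = OUT[B4] = {a: ⊤, b: ⊤, c: 2, d: ⊤, e: ⊤, f: ⊤}
Applying B5's transfer function to that IN value gives OUT[B5] (row B5 above).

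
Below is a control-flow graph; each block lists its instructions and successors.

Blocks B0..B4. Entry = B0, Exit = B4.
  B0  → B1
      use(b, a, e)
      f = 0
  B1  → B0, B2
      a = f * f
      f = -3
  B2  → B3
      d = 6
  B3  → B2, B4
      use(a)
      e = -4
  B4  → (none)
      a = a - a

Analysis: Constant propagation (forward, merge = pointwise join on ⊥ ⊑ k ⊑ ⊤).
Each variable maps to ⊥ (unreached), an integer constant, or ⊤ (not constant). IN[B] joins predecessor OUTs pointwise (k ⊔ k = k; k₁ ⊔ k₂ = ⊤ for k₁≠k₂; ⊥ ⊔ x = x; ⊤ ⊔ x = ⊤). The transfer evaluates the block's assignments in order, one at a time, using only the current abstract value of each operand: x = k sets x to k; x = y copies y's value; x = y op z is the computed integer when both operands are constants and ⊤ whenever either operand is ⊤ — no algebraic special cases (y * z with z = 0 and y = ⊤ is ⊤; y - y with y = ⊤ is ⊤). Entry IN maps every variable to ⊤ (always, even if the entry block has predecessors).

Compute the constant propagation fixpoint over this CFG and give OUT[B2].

Fixpoint table:
  B0:  IN=(all ⊤)  OUT={f:0; rest ⊤}
  B1:  IN={f:0; rest ⊤}  OUT={a:0, f:-3; rest ⊤}
  B2:  IN={a:0, f:-3; rest ⊤}  OUT={a:0, d:6, f:-3; rest ⊤}
  B3:  IN={a:0, d:6, f:-3; rest ⊤}  OUT={a:0, d:6, e:-4, f:-3; rest ⊤}
  B4:  IN={a:0, d:6, e:-4, f:-3; rest ⊤}  OUT={a:0, d:6, e:-4, f:-3; rest ⊤}

Merge at B2: IN[B2] = OUT[B1] ⊔ OUT[B3] = {a: 0, b: ⊤, c: ⊤, d: ⊤, e: ⊤, f: -3}
Applying B2's transfer function to that IN value gives OUT[B2] (row B2 above).

Answer: {a: 0, b: ⊤, c: ⊤, d: 6, e: ⊤, f: -3}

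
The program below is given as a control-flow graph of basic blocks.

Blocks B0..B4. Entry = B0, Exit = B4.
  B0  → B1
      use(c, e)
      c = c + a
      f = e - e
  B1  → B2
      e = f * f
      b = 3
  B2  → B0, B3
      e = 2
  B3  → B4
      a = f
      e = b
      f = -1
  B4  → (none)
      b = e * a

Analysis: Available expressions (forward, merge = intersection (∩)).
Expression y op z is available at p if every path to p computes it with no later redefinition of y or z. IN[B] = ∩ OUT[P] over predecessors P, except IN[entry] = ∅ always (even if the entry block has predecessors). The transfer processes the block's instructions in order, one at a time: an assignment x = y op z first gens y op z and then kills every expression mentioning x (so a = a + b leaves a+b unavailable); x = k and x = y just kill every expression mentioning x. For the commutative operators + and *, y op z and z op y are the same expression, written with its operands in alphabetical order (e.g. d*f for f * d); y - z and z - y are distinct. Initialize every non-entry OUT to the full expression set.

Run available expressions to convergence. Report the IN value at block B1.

Answer: {e-e}

Derivation:
Per-block solution:
  B0: | IN={} | OUT={e-e}
  B1: | IN={e-e} | OUT={f*f}
  B2: | IN={f*f} | OUT={f*f}
  B3: | IN={f*f} | OUT={}
  B4: | IN={} | OUT={a*e}

Merge at B1: IN[B1] = OUT[B0] = {e-e}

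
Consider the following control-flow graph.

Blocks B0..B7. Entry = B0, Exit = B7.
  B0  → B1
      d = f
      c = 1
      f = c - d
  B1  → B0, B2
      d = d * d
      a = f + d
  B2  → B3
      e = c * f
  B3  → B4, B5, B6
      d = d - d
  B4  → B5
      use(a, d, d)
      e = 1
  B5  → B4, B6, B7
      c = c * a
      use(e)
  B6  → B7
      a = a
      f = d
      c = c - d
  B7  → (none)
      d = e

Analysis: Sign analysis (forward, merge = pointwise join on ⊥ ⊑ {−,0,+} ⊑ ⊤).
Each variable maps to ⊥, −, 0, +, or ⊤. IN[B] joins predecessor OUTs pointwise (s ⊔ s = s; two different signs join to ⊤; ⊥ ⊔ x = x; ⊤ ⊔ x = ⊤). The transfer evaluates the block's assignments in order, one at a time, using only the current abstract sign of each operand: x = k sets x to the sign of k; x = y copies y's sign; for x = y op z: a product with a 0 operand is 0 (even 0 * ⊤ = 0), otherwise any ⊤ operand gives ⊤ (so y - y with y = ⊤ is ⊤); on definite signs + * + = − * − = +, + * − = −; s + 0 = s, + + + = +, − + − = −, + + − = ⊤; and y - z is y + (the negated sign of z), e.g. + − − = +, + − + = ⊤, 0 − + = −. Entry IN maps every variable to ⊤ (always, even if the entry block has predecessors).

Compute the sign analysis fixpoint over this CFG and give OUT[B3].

Answer: {a: ⊤, b: ⊤, c: +, d: ⊤, e: ⊤, f: ⊤}

Working:
Per-block solution:
  B0:  IN=(all ⊤)  OUT={c:+; rest ⊤}
  B1:  IN={c:+; rest ⊤}  OUT={c:+; rest ⊤}
  B2:  IN={c:+; rest ⊤}  OUT={c:+; rest ⊤}
  B3:  IN={c:+; rest ⊤}  OUT={c:+; rest ⊤}
  B4:  IN=(all ⊤)  OUT={e:+; rest ⊤}
  B5:  IN=(all ⊤)  OUT=(all ⊤)
  B6:  IN=(all ⊤)  OUT=(all ⊤)
  B7:  IN=(all ⊤)  OUT=(all ⊤)

Merge at B3: IN[B3] = OUT[B2] = {a: ⊤, b: ⊤, c: +, d: ⊤, e: ⊤, f: ⊤}
Applying B3's transfer function to that IN value gives OUT[B3] (row B3 above).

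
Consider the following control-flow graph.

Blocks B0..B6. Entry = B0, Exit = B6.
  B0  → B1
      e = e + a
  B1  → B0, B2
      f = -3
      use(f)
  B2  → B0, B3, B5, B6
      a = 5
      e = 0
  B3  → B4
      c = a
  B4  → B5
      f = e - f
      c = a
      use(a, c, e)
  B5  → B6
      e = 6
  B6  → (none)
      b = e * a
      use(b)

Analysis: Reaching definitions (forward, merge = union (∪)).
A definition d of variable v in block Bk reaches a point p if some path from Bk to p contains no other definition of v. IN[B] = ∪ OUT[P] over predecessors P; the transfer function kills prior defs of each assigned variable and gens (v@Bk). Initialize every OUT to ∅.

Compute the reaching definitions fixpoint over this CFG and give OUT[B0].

Per-block solution:
  B0:  IN={a@B2, e@B0, e@B2, f@B1}  OUT={a@B2, e@B0, f@B1}
  B1:  IN={a@B2, e@B0, f@B1}  OUT={a@B2, e@B0, f@B1}
  B2:  IN={a@B2, e@B0, f@B1}  OUT={a@B2, e@B2, f@B1}
  B3:  IN={a@B2, e@B2, f@B1}  OUT={a@B2, c@B3, e@B2, f@B1}
  B4:  IN={a@B2, c@B3, e@B2, f@B1}  OUT={a@B2, c@B4, e@B2, f@B4}
  B5:  IN={a@B2, c@B4, e@B2, f@B1, f@B4}  OUT={a@B2, c@B4, e@B5, f@B1, f@B4}
  B6:  IN={a@B2, c@B4, e@B2, e@B5, f@B1, f@B4}  OUT={a@B2, b@B6, c@B4, e@B2, e@B5, f@B1, f@B4}

Merge at B0 (entry node, so the boundary value {} is joined with the incoming edge(s)): IN[B0] = {} ⊔ OUT[B1] ⊔ OUT[B2] = {a@B2, e@B0, e@B2, f@B1}
Applying B0's transfer function to that IN value gives OUT[B0] (row B0 above).

Answer: {a@B2, e@B0, f@B1}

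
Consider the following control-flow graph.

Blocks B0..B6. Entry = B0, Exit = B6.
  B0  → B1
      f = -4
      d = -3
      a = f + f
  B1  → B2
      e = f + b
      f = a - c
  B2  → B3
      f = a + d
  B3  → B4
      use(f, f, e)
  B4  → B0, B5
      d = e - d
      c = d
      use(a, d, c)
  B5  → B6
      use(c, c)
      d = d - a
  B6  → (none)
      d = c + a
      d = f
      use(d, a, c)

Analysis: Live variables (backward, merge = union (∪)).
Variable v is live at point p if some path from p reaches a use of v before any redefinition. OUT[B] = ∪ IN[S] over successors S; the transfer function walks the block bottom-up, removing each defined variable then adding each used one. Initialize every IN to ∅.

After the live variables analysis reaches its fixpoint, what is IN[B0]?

Per-block solution:
  B0:  IN={b, c}  OUT={a, b, c, d, f}
  B1:  IN={a, b, c, d, f}  OUT={a, b, d, e}
  B2:  IN={a, b, d, e}  OUT={a, b, d, e, f}
  B3:  IN={a, b, d, e, f}  OUT={a, b, d, e, f}
  B4:  IN={a, b, d, e, f}  OUT={a, b, c, d, f}
  B5:  IN={a, c, d, f}  OUT={a, c, f}
  B6:  IN={a, c, f}  OUT={}

Merge at B0: OUT[B0] = IN[B1] = {a, b, c, d, f}
Applying B0's transfer function to that OUT value gives IN[B0] (row B0 above).

Answer: {b, c}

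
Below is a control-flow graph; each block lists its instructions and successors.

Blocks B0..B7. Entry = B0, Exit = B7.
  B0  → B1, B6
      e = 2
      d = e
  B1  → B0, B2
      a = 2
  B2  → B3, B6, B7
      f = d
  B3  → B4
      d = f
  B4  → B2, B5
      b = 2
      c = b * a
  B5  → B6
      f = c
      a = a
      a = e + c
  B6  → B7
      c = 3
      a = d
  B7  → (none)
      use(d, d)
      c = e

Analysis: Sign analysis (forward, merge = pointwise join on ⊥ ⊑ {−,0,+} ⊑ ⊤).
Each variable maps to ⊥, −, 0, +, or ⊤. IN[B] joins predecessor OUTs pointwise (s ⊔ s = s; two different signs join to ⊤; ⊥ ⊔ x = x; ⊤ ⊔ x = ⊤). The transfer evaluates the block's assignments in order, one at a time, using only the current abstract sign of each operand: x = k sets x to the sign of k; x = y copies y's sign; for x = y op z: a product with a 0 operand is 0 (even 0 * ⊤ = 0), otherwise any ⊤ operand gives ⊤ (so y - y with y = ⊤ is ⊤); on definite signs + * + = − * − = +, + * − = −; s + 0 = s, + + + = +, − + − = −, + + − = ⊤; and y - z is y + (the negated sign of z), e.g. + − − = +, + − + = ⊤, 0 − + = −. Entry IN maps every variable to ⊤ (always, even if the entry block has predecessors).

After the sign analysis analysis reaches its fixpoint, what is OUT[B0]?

Per-block solution:
  B0:   IN=(all ⊤)   OUT={d:+, e:+; rest ⊤}
  B1:   IN={d:+, e:+; rest ⊤}   OUT={a:+, d:+, e:+; rest ⊤}
  B2:   IN={a:+, d:+, e:+; rest ⊤}   OUT={a:+, d:+, e:+, f:+; rest ⊤}
  B3:   IN={a:+, d:+, e:+, f:+; rest ⊤}   OUT={a:+, d:+, e:+, f:+; rest ⊤}
  B4:   IN={a:+, d:+, e:+, f:+; rest ⊤}   OUT={a:+, b:+, c:+, d:+, e:+, f:+; rest ⊤}
  B5:   IN={a:+, b:+, c:+, d:+, e:+, f:+; rest ⊤}   OUT={a:+, b:+, c:+, d:+, e:+, f:+; rest ⊤}
  B6:   IN={d:+, e:+; rest ⊤}   OUT={a:+, c:+, d:+, e:+; rest ⊤}
  B7:   IN={a:+, d:+, e:+; rest ⊤}   OUT={a:+, c:+, d:+, e:+; rest ⊤}

Merge at B0 (entry node, so the boundary value (all ⊤) is joined with the incoming edge(s)): IN[B0] = (all ⊤) ⊔ OUT[B1] = {a: ⊤, b: ⊤, c: ⊤, d: ⊤, e: ⊤, f: ⊤}
Applying B0's transfer function to that IN value gives OUT[B0] (row B0 above).

Answer: {a: ⊤, b: ⊤, c: ⊤, d: +, e: +, f: ⊤}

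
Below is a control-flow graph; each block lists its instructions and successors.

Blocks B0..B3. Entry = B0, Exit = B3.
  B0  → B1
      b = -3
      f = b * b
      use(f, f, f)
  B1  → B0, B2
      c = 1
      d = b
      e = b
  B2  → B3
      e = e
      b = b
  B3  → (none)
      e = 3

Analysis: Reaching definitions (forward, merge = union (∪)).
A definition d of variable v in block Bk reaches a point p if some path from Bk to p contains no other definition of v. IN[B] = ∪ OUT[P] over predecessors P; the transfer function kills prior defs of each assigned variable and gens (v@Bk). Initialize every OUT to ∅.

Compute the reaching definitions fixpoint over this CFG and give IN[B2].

Answer: {b@B0, c@B1, d@B1, e@B1, f@B0}

Working:
Fixpoint table:
  B0:  IN={b@B0, c@B1, d@B1, e@B1, f@B0}  OUT={b@B0, c@B1, d@B1, e@B1, f@B0}
  B1:  IN={b@B0, c@B1, d@B1, e@B1, f@B0}  OUT={b@B0, c@B1, d@B1, e@B1, f@B0}
  B2:  IN={b@B0, c@B1, d@B1, e@B1, f@B0}  OUT={b@B2, c@B1, d@B1, e@B2, f@B0}
  B3:  IN={b@B2, c@B1, d@B1, e@B2, f@B0}  OUT={b@B2, c@B1, d@B1, e@B3, f@B0}

Merge at B2: IN[B2] = OUT[B1] = {b@B0, c@B1, d@B1, e@B1, f@B0}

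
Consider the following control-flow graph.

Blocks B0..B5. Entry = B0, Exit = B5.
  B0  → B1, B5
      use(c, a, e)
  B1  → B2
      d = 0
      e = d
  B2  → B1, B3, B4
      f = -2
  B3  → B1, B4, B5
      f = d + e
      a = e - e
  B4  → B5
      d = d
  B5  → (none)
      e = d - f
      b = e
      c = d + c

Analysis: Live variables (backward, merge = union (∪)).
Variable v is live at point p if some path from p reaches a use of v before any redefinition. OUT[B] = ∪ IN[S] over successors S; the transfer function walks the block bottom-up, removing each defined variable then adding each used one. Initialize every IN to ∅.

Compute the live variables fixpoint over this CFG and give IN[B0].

Fixpoint table:
  B0:  IN={a, c, d, e, f}  OUT={c, d, f}
  B1:  IN={c}  OUT={c, d, e}
  B2:  IN={c, d, e}  OUT={c, d, e, f}
  B3:  IN={c, d, e}  OUT={c, d, f}
  B4:  IN={c, d, f}  OUT={c, d, f}
  B5:  IN={c, d, f}  OUT={}

Merge at B0: OUT[B0] = IN[B1] ⊔ IN[B5] = {c, d, f}
Applying B0's transfer function to that OUT value gives IN[B0] (row B0 above).

Answer: {a, c, d, e, f}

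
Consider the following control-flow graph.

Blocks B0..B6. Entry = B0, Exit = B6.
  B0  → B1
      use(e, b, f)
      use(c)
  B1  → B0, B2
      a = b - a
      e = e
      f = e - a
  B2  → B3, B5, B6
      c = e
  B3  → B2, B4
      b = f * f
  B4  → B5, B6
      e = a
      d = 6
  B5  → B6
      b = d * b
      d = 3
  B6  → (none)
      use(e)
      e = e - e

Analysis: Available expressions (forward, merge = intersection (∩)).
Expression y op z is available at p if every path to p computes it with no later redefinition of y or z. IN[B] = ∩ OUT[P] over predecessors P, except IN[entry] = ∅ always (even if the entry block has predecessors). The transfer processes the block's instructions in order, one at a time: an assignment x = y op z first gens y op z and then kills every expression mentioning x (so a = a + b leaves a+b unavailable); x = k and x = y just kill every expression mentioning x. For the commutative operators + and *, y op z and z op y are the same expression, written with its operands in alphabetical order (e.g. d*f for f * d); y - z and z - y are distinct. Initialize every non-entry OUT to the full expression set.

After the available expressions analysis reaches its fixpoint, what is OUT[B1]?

Answer: {e-a}

Trace:
Fixpoint table:
  B0:  IN={}  OUT={}
  B1:  IN={}  OUT={e-a}
  B2:  IN={e-a}  OUT={e-a}
  B3:  IN={e-a}  OUT={e-a, f*f}
  B4:  IN={e-a, f*f}  OUT={f*f}
  B5:  IN={}  OUT={}
  B6:  IN={}  OUT={}

Merge at B1: IN[B1] = OUT[B0] = {}
Applying B1's transfer function to that IN value gives OUT[B1] (row B1 above).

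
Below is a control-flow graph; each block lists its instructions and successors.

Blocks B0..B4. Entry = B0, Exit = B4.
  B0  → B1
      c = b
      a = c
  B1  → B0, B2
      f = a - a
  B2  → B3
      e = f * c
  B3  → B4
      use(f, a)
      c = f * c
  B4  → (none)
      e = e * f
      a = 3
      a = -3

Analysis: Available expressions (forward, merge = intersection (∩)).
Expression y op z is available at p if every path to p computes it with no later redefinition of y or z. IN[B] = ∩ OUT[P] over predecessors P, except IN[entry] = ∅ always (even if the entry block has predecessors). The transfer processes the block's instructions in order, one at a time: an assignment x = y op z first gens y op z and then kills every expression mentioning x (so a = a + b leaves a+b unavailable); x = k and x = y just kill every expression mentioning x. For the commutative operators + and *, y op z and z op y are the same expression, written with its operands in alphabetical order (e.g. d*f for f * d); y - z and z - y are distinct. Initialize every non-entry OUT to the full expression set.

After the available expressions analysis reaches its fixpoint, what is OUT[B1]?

Answer: {a-a}

Working:
Fixpoint table:
  B0:  IN={}  OUT={}
  B1:  IN={}  OUT={a-a}
  B2:  IN={a-a}  OUT={a-a, c*f}
  B3:  IN={a-a, c*f}  OUT={a-a}
  B4:  IN={a-a}  OUT={}

Merge at B1: IN[B1] = OUT[B0] = {}
Applying B1's transfer function to that IN value gives OUT[B1] (row B1 above).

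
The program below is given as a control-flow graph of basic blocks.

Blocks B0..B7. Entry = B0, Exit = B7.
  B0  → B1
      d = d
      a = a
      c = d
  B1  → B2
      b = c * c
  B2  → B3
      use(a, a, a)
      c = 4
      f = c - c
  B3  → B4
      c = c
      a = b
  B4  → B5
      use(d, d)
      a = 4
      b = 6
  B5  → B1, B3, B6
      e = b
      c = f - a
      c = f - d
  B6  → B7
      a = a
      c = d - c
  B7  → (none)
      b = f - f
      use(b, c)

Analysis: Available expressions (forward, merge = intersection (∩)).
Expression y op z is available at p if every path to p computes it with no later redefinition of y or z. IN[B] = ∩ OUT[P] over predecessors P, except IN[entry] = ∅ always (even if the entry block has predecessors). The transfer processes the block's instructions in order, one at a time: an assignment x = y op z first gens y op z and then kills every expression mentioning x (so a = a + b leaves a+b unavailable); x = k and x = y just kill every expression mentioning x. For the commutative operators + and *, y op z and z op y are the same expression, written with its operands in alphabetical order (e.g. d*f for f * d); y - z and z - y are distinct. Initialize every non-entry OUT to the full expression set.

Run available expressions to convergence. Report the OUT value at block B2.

Answer: {c-c}

Trace:
Per-block solution:
  B0: | IN={} | OUT={}
  B1: | IN={} | OUT={c*c}
  B2: | IN={c*c} | OUT={c-c}
  B3: | IN={} | OUT={}
  B4: | IN={} | OUT={}
  B5: | IN={} | OUT={f-a, f-d}
  B6: | IN={f-a, f-d} | OUT={f-d}
  B7: | IN={f-d} | OUT={f-d, f-f}

Merge at B2: IN[B2] = OUT[B1] = {c*c}
Applying B2's transfer function to that IN value gives OUT[B2] (row B2 above).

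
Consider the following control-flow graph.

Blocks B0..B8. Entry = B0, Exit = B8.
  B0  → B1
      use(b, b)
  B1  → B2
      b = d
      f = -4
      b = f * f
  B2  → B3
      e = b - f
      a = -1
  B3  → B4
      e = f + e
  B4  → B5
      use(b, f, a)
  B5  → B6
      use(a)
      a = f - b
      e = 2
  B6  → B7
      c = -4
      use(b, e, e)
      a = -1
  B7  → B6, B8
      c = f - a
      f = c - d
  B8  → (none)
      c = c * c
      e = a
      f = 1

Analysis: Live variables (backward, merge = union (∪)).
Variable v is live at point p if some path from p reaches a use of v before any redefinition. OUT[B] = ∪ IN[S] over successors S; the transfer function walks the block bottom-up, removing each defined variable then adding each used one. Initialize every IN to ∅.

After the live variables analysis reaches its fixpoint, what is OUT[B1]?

Per-block solution:
  B0:  IN={b, d}  OUT={d}
  B1:  IN={d}  OUT={b, d, f}
  B2:  IN={b, d, f}  OUT={a, b, d, e, f}
  B3:  IN={a, b, d, e, f}  OUT={a, b, d, f}
  B4:  IN={a, b, d, f}  OUT={a, b, d, f}
  B5:  IN={a, b, d, f}  OUT={b, d, e, f}
  B6:  IN={b, d, e, f}  OUT={a, b, d, e, f}
  B7:  IN={a, b, d, e, f}  OUT={a, b, c, d, e, f}
  B8:  IN={a, c}  OUT={}

Merge at B1: OUT[B1] = IN[B2] = {b, d, f}

Answer: {b, d, f}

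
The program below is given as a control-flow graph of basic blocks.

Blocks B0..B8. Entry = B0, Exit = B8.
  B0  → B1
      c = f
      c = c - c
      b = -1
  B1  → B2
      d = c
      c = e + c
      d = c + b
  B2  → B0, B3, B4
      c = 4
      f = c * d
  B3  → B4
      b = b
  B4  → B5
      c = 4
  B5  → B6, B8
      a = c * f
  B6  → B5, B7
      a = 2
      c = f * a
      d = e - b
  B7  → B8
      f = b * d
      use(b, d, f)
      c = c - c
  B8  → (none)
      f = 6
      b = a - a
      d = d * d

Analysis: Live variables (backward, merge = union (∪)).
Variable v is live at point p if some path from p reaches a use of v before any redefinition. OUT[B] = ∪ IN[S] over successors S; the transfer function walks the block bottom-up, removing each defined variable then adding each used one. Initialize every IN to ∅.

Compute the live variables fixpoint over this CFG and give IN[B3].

Fixpoint table:
  B0:  IN={e, f}  OUT={b, c, e}
  B1:  IN={b, c, e}  OUT={b, d, e}
  B2:  IN={b, d, e}  OUT={b, d, e, f}
  B3:  IN={b, d, e, f}  OUT={b, d, e, f}
  B4:  IN={b, d, e, f}  OUT={b, c, d, e, f}
  B5:  IN={b, c, d, e, f}  OUT={a, b, d, e, f}
  B6:  IN={b, e, f}  OUT={a, b, c, d, e, f}
  B7:  IN={a, b, c, d}  OUT={a, d}
  B8:  IN={a, d}  OUT={}

Merge at B3: OUT[B3] = IN[B4] = {b, d, e, f}
Applying B3's transfer function to that OUT value gives IN[B3] (row B3 above).

Answer: {b, d, e, f}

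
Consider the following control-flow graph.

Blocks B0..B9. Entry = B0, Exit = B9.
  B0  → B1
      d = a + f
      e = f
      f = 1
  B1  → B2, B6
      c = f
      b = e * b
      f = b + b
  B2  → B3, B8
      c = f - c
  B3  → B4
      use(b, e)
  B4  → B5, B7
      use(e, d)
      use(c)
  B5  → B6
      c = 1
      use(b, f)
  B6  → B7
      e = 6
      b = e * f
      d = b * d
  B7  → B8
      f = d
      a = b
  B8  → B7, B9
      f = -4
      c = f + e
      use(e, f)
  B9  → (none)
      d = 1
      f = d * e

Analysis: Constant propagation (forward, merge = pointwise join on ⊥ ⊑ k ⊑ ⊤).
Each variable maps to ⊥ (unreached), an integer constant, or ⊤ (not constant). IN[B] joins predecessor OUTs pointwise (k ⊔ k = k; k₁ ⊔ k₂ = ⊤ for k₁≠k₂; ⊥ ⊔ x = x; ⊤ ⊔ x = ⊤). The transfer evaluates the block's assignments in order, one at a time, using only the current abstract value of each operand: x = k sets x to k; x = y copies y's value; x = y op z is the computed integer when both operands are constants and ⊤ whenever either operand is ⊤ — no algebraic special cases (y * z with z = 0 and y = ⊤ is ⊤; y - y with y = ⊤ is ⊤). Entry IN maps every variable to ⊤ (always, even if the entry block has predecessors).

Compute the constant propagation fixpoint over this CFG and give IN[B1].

Per-block solution:
  B0: | IN=(all ⊤) | OUT={f:1; rest ⊤}
  B1: | IN={f:1; rest ⊤} | OUT={c:1; rest ⊤}
  B2: | IN={c:1; rest ⊤} | OUT=(all ⊤)
  B3: | IN=(all ⊤) | OUT=(all ⊤)
  B4: | IN=(all ⊤) | OUT=(all ⊤)
  B5: | IN=(all ⊤) | OUT={c:1; rest ⊤}
  B6: | IN={c:1; rest ⊤} | OUT={c:1, e:6; rest ⊤}
  B7: | IN=(all ⊤) | OUT=(all ⊤)
  B8: | IN=(all ⊤) | OUT={f:-4; rest ⊤}
  B9: | IN={f:-4; rest ⊤} | OUT={d:1; rest ⊤}

Merge at B1: IN[B1] = OUT[B0] = {a: ⊤, b: ⊤, c: ⊤, d: ⊤, e: ⊤, f: 1}

Answer: {a: ⊤, b: ⊤, c: ⊤, d: ⊤, e: ⊤, f: 1}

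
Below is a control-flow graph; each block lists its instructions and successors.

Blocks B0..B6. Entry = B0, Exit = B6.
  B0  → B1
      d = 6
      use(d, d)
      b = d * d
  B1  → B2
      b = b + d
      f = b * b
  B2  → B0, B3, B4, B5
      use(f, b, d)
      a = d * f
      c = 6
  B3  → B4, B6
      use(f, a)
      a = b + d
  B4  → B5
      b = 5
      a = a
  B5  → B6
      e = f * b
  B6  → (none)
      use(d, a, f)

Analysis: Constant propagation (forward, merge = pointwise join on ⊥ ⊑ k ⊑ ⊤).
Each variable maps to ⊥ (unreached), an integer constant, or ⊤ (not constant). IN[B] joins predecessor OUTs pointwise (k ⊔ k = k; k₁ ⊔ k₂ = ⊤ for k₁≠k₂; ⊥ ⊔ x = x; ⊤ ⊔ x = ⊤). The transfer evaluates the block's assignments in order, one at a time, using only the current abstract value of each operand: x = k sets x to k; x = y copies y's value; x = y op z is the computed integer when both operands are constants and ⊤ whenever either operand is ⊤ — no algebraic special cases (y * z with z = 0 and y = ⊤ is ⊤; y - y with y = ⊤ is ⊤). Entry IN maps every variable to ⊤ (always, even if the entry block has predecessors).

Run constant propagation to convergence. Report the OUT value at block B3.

Per-block solution:
  B0: | IN=(all ⊤) | OUT={b:36, d:6; rest ⊤}
  B1: | IN={b:36, d:6; rest ⊤} | OUT={b:42, d:6, f:1764; rest ⊤}
  B2: | IN={b:42, d:6, f:1764; rest ⊤} | OUT={a:10584, b:42, c:6, d:6, f:1764; rest ⊤}
  B3: | IN={a:10584, b:42, c:6, d:6, f:1764; rest ⊤} | OUT={a:48, b:42, c:6, d:6, f:1764; rest ⊤}
  B4: | IN={b:42, c:6, d:6, f:1764; rest ⊤} | OUT={b:5, c:6, d:6, f:1764; rest ⊤}
  B5: | IN={c:6, d:6, f:1764; rest ⊤} | OUT={c:6, d:6, f:1764; rest ⊤}
  B6: | IN={c:6, d:6, f:1764; rest ⊤} | OUT={c:6, d:6, f:1764; rest ⊤}

Merge at B3: IN[B3] = OUT[B2] = {a: 10584, b: 42, c: 6, d: 6, e: ⊤, f: 1764}
Applying B3's transfer function to that IN value gives OUT[B3] (row B3 above).

Answer: {a: 48, b: 42, c: 6, d: 6, e: ⊤, f: 1764}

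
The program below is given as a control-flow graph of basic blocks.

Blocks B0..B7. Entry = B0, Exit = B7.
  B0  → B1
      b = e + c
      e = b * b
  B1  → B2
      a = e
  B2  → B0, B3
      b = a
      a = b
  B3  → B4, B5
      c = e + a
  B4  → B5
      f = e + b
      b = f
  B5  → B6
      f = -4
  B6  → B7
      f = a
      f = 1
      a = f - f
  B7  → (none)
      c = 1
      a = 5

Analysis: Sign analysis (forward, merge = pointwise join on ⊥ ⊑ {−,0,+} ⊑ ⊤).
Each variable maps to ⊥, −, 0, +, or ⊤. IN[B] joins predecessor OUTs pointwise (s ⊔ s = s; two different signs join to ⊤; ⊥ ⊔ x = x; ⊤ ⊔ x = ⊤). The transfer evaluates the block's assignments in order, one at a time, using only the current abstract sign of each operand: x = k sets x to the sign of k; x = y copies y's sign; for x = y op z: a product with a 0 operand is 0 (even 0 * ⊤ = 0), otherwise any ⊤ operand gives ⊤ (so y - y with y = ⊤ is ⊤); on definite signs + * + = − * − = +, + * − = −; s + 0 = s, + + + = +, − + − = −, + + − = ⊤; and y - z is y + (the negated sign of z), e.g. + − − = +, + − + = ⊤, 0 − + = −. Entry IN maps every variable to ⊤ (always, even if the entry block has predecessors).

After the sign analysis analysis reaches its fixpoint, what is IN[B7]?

Answer: {a: ⊤, b: ⊤, c: ⊤, d: ⊤, e: ⊤, f: +}

Trace:
Converged values:
  B0:  IN=(all ⊤)  OUT=(all ⊤)
  B1:  IN=(all ⊤)  OUT=(all ⊤)
  B2:  IN=(all ⊤)  OUT=(all ⊤)
  B3:  IN=(all ⊤)  OUT=(all ⊤)
  B4:  IN=(all ⊤)  OUT=(all ⊤)
  B5:  IN=(all ⊤)  OUT={f:-; rest ⊤}
  B6:  IN={f:-; rest ⊤}  OUT={f:+; rest ⊤}
  B7:  IN={f:+; rest ⊤}  OUT={a:+, c:+, f:+; rest ⊤}

Merge at B7: IN[B7] = OUT[B6] = {a: ⊤, b: ⊤, c: ⊤, d: ⊤, e: ⊤, f: +}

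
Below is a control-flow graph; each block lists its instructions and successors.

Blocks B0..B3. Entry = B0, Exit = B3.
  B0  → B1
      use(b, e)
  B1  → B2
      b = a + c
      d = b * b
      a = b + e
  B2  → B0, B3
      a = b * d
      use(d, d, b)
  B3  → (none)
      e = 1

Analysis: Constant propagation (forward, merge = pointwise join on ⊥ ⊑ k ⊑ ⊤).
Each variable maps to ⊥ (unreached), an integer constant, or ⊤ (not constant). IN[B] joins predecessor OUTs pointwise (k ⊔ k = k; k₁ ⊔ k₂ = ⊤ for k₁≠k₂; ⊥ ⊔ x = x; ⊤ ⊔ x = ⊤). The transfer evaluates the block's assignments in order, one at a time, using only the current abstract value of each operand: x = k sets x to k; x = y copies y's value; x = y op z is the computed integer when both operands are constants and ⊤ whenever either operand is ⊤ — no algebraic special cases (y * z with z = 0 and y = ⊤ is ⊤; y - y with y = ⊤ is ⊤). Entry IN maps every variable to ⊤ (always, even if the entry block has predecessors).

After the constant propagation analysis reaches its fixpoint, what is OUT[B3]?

Converged values:
  B0:  IN=(all ⊤)  OUT=(all ⊤)
  B1:  IN=(all ⊤)  OUT=(all ⊤)
  B2:  IN=(all ⊤)  OUT=(all ⊤)
  B3:  IN=(all ⊤)  OUT={e:1; rest ⊤}

Merge at B3: IN[B3] = OUT[B2] = {a: ⊤, b: ⊤, c: ⊤, d: ⊤, e: ⊤, f: ⊤}
Applying B3's transfer function to that IN value gives OUT[B3] (row B3 above).

Answer: {a: ⊤, b: ⊤, c: ⊤, d: ⊤, e: 1, f: ⊤}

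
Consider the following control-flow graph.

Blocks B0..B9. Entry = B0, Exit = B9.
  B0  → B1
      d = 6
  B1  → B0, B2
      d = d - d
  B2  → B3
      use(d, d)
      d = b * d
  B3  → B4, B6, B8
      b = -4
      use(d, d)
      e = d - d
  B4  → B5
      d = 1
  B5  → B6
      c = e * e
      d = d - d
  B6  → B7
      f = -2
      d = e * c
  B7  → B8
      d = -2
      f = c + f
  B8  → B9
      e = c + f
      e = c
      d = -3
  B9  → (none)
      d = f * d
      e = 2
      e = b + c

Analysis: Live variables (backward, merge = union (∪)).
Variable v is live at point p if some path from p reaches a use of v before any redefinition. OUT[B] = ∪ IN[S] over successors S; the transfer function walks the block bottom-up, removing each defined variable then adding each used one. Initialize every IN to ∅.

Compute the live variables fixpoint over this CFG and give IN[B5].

Per-block solution:
  B0:  IN={b, c, f}  OUT={b, c, d, f}
  B1:  IN={b, c, d, f}  OUT={b, c, d, f}
  B2:  IN={b, c, d, f}  OUT={c, d, f}
  B3:  IN={c, d, f}  OUT={b, c, e, f}
  B4:  IN={b, e}  OUT={b, d, e}
  B5:  IN={b, d, e}  OUT={b, c, e}
  B6:  IN={b, c, e}  OUT={b, c, f}
  B7:  IN={b, c, f}  OUT={b, c, f}
  B8:  IN={b, c, f}  OUT={b, c, d, f}
  B9:  IN={b, c, d, f}  OUT={}

Merge at B5: OUT[B5] = IN[B6] = {b, c, e}
Applying B5's transfer function to that OUT value gives IN[B5] (row B5 above).

Answer: {b, d, e}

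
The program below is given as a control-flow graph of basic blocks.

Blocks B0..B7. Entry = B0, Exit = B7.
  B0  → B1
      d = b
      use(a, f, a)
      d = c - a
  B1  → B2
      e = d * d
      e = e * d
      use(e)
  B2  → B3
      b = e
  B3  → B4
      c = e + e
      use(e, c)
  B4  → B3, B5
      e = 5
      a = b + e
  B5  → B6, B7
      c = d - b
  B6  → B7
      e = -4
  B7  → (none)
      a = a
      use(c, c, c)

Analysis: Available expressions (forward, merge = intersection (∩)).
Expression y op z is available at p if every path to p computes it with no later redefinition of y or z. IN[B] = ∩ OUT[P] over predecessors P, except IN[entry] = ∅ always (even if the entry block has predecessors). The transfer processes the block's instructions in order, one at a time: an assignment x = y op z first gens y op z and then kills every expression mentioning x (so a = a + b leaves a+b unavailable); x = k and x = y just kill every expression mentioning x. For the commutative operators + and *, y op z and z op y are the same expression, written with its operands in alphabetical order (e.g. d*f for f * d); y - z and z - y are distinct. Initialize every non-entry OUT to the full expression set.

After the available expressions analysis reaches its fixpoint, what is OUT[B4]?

Per-block solution:
  B0:  IN={}  OUT={c-a}
  B1:  IN={c-a}  OUT={c-a, d*d}
  B2:  IN={c-a, d*d}  OUT={c-a, d*d}
  B3:  IN={d*d}  OUT={d*d, e+e}
  B4:  IN={d*d, e+e}  OUT={b+e, d*d}
  B5:  IN={b+e, d*d}  OUT={b+e, d*d, d-b}
  B6:  IN={b+e, d*d, d-b}  OUT={d*d, d-b}
  B7:  IN={d*d, d-b}  OUT={d*d, d-b}

Merge at B4: IN[B4] = OUT[B3] = {d*d, e+e}
Applying B4's transfer function to that IN value gives OUT[B4] (row B4 above).

Answer: {b+e, d*d}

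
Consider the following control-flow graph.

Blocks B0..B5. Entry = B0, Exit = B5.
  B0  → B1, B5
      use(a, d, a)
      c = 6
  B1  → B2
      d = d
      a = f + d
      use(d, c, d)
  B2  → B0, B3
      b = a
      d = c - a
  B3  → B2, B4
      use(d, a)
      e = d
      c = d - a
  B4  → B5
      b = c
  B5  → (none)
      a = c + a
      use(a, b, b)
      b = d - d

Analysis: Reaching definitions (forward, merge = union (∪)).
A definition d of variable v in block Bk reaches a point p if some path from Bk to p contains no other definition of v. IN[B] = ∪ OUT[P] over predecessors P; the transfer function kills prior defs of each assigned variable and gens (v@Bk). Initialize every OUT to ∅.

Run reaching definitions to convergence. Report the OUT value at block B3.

Answer: {a@B1, b@B2, c@B3, d@B2, e@B3}

Trace:
Fixpoint table:
  B0:  IN={a@B1, b@B2, c@B0, c@B3, d@B2, e@B3}  OUT={a@B1, b@B2, c@B0, d@B2, e@B3}
  B1:  IN={a@B1, b@B2, c@B0, d@B2, e@B3}  OUT={a@B1, b@B2, c@B0, d@B1, e@B3}
  B2:  IN={a@B1, b@B2, c@B0, c@B3, d@B1, d@B2, e@B3}  OUT={a@B1, b@B2, c@B0, c@B3, d@B2, e@B3}
  B3:  IN={a@B1, b@B2, c@B0, c@B3, d@B2, e@B3}  OUT={a@B1, b@B2, c@B3, d@B2, e@B3}
  B4:  IN={a@B1, b@B2, c@B3, d@B2, e@B3}  OUT={a@B1, b@B4, c@B3, d@B2, e@B3}
  B5:  IN={a@B1, b@B2, b@B4, c@B0, c@B3, d@B2, e@B3}  OUT={a@B5, b@B5, c@B0, c@B3, d@B2, e@B3}

Merge at B3: IN[B3] = OUT[B2] = {a@B1, b@B2, c@B0, c@B3, d@B2, e@B3}
Applying B3's transfer function to that IN value gives OUT[B3] (row B3 above).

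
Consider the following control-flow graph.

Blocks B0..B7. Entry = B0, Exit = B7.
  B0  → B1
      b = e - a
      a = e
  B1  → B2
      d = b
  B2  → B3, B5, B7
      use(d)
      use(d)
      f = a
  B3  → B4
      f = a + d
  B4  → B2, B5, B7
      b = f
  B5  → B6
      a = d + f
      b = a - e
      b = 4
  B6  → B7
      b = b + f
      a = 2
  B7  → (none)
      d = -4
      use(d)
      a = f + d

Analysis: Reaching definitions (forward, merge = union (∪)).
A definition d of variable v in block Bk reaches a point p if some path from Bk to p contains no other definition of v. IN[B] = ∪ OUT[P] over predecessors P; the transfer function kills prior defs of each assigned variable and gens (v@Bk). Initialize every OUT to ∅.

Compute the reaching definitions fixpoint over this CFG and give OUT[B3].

Answer: {a@B0, b@B0, b@B4, d@B1, f@B3}

Working:
Converged values:
  B0:  IN={}  OUT={a@B0, b@B0}
  B1:  IN={a@B0, b@B0}  OUT={a@B0, b@B0, d@B1}
  B2:  IN={a@B0, b@B0, b@B4, d@B1, f@B3}  OUT={a@B0, b@B0, b@B4, d@B1, f@B2}
  B3:  IN={a@B0, b@B0, b@B4, d@B1, f@B2}  OUT={a@B0, b@B0, b@B4, d@B1, f@B3}
  B4:  IN={a@B0, b@B0, b@B4, d@B1, f@B3}  OUT={a@B0, b@B4, d@B1, f@B3}
  B5:  IN={a@B0, b@B0, b@B4, d@B1, f@B2, f@B3}  OUT={a@B5, b@B5, d@B1, f@B2, f@B3}
  B6:  IN={a@B5, b@B5, d@B1, f@B2, f@B3}  OUT={a@B6, b@B6, d@B1, f@B2, f@B3}
  B7:  IN={a@B0, a@B6, b@B0, b@B4, b@B6, d@B1, f@B2, f@B3}  OUT={a@B7, b@B0, b@B4, b@B6, d@B7, f@B2, f@B3}

Merge at B3: IN[B3] = OUT[B2] = {a@B0, b@B0, b@B4, d@B1, f@B2}
Applying B3's transfer function to that IN value gives OUT[B3] (row B3 above).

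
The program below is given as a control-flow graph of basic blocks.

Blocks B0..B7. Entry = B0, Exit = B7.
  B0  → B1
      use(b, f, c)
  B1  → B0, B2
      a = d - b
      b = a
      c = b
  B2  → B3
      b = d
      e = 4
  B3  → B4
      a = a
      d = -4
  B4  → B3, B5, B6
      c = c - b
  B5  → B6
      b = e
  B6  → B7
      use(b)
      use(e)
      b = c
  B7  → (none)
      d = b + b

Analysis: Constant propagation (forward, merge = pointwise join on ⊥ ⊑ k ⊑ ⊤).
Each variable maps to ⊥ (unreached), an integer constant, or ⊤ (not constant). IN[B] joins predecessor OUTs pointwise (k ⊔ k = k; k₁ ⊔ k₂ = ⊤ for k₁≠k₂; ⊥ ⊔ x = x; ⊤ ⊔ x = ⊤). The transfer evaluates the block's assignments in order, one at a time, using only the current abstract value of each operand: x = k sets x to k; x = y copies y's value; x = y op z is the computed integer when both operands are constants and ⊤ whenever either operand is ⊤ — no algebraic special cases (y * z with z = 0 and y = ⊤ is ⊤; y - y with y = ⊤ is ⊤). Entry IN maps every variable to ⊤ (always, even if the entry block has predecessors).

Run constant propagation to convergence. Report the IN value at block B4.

Per-block solution:
  B0:   IN=(all ⊤)   OUT=(all ⊤)
  B1:   IN=(all ⊤)   OUT=(all ⊤)
  B2:   IN=(all ⊤)   OUT={e:4; rest ⊤}
  B3:   IN={e:4; rest ⊤}   OUT={d:-4, e:4; rest ⊤}
  B4:   IN={d:-4, e:4; rest ⊤}   OUT={d:-4, e:4; rest ⊤}
  B5:   IN={d:-4, e:4; rest ⊤}   OUT={b:4, d:-4, e:4; rest ⊤}
  B6:   IN={d:-4, e:4; rest ⊤}   OUT={d:-4, e:4; rest ⊤}
  B7:   IN={d:-4, e:4; rest ⊤}   OUT={e:4; rest ⊤}

Merge at B4: IN[B4] = OUT[B3] = {a: ⊤, b: ⊤, c: ⊤, d: -4, e: 4, f: ⊤}

Answer: {a: ⊤, b: ⊤, c: ⊤, d: -4, e: 4, f: ⊤}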